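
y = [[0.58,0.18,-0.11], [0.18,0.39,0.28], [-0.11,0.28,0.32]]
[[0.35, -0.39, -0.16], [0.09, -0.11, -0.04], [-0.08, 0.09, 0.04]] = y @ [[0.35, -0.39, -0.16], [0.47, -0.52, -0.22], [-0.55, 0.6, 0.25]]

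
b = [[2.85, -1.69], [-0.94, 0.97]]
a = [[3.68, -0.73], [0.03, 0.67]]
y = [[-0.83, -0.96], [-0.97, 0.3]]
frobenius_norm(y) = 1.63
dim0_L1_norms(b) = [3.79, 2.66]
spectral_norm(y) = 1.38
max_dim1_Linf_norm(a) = 3.68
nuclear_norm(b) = 3.89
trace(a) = 4.35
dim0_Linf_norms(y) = [0.97, 0.96]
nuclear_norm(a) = 4.42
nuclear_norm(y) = 2.24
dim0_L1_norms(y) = [1.8, 1.26]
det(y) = -1.18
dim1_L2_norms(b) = [3.31, 1.35]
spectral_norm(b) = 3.56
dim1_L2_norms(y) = [1.27, 1.02]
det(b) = 1.18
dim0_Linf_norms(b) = [2.85, 1.69]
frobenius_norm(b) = 3.58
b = a + y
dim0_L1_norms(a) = [3.71, 1.4]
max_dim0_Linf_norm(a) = 3.68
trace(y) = -0.53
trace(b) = 3.82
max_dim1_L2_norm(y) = 1.27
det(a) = 2.49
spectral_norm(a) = 3.75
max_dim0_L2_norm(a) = 3.68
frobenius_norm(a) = 3.81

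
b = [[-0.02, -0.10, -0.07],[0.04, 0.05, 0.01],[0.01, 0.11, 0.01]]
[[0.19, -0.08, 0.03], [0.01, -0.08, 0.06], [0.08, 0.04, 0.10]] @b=[[-0.01,-0.02,-0.01], [-0.00,0.0,-0.0], [0.00,0.01,-0.0]]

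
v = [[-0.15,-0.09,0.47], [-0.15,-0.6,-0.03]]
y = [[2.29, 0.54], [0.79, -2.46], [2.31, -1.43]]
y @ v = [[-0.42, -0.53, 1.06],[0.25, 1.40, 0.45],[-0.13, 0.65, 1.13]]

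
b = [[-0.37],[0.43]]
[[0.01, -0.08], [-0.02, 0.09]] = b@ [[-0.04, 0.22]]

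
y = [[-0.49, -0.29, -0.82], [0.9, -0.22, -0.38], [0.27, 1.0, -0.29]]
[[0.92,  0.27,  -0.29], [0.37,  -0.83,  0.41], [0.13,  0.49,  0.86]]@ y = [[-0.29, -0.62, -0.77], [-0.82, 0.49, -0.11], [0.61, 0.71, -0.54]]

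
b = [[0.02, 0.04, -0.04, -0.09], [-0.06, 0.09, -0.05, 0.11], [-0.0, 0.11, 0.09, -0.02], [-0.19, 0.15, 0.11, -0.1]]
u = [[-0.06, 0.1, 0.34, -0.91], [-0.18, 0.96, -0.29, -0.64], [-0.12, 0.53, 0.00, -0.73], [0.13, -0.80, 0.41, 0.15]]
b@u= [[-0.02, 0.09, -0.04, -0.03], [0.01, -0.03, -0.00, 0.05], [-0.03, 0.17, -0.04, -0.14], [-0.04, 0.26, -0.15, -0.02]]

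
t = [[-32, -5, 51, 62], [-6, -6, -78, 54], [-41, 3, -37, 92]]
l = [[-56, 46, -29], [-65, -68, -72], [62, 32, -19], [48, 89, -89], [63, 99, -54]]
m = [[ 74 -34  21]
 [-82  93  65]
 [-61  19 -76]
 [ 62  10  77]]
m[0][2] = 21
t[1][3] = 54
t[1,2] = -78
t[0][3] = 62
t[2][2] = -37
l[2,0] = 62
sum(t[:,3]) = 208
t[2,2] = -37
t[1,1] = -6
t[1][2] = -78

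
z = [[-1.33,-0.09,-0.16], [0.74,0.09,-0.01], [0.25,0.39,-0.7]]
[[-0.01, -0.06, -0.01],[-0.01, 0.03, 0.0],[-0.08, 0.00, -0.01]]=z @ [[0.00, 0.04, -0.0], [-0.07, 0.05, 0.05], [0.08, 0.04, 0.04]]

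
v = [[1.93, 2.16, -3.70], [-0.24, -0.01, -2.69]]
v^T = [[1.93, -0.24], [2.16, -0.01], [-3.70, -2.69]]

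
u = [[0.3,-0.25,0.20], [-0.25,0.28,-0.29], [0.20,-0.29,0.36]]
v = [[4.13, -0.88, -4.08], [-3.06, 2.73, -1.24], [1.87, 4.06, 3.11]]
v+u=[[4.43, -1.13, -3.88], [-3.31, 3.01, -1.53], [2.07, 3.77, 3.47]]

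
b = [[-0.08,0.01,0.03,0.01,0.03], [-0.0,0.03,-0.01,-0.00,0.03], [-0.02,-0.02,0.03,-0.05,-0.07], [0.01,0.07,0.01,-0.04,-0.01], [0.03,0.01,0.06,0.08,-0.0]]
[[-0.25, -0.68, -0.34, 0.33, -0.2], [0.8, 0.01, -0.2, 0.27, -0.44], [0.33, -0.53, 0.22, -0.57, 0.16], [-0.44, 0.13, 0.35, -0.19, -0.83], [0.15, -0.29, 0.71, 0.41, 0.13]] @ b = [[0.02,0.01,-0.02,-0.01,-0.01], [-0.07,0.03,-0.01,-0.03,0.04], [-0.03,-0.06,0.03,0.03,-0.02], [0.00,-0.03,-0.06,-0.08,-0.03], [-0.02,0.01,0.04,-0.04,-0.06]]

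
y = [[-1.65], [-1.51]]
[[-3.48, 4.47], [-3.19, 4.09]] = y @ [[2.11, -2.71]]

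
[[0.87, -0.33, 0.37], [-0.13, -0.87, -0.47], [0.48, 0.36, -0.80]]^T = [[0.87, -0.13, 0.48],[-0.33, -0.87, 0.36],[0.37, -0.47, -0.8]]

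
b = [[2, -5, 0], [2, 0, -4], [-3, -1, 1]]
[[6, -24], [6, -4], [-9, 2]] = b@[[3, -2], [0, 4], [0, 0]]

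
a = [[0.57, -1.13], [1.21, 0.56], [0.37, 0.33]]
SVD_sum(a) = [[-0.0, -0.00], [1.19, 0.60], [0.43, 0.22]] + [[0.57, -1.13], [0.02, -0.04], [-0.06, 0.11]]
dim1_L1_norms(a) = [1.7, 1.77, 0.7]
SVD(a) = [[0.0, 0.99],[-0.94, 0.04],[-0.34, -0.1]] @ diag([1.4160154632466746, 1.2728708527758446]) @ [[-0.89, -0.45],  [0.45, -0.89]]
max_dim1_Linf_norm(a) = 1.21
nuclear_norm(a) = 2.69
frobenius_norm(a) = 1.90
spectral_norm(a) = 1.42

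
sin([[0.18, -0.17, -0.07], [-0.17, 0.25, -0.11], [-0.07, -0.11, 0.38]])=[[0.18, -0.17, -0.07], [-0.17, 0.24, -0.11], [-0.07, -0.11, 0.37]]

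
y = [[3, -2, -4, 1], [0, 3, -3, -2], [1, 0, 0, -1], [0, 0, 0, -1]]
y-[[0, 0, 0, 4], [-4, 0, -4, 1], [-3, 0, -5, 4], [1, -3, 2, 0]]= [[3, -2, -4, -3], [4, 3, 1, -3], [4, 0, 5, -5], [-1, 3, -2, -1]]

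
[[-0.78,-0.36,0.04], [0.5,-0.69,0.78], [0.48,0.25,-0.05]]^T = [[-0.78, 0.50, 0.48], [-0.36, -0.69, 0.25], [0.04, 0.78, -0.05]]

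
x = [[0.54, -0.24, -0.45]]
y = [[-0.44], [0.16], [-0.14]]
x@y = [[-0.21]]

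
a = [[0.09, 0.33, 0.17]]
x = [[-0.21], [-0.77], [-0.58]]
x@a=[[-0.02, -0.07, -0.04], [-0.07, -0.25, -0.13], [-0.05, -0.19, -0.10]]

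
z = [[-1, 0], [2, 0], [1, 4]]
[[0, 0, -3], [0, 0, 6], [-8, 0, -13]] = z@[[0, 0, 3], [-2, 0, -4]]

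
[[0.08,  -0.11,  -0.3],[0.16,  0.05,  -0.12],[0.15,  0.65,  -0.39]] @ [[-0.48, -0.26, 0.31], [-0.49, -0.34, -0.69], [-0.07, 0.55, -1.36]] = [[0.04,-0.15,0.51], [-0.09,-0.12,0.18], [-0.36,-0.47,0.13]]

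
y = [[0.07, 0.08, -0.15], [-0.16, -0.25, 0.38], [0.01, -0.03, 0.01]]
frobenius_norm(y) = 0.52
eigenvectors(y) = [[-0.21, -0.59, -0.03], [0.95, -0.55, -0.87], [0.24, -0.60, -0.49]]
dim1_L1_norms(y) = [0.3, 0.79, 0.05]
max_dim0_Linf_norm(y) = 0.38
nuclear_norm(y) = 0.55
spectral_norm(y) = 0.52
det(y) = -0.00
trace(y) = -0.17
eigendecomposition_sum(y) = [[0.08, 0.08, -0.15], [-0.34, -0.37, 0.67], [-0.09, -0.09, 0.17]] + [[-0.01, -0.01, 0.01], [-0.01, -0.01, 0.01], [-0.01, -0.01, 0.01]] + [[0.01, 0.0, -0.01],[0.20, 0.12, -0.31],[0.11, 0.07, -0.17]]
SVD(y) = [[-0.35,-0.52,-0.78], [0.93,-0.16,-0.32], [0.04,-0.84,0.54]] @ diag([0.5161342086967466, 0.031614384293844694, 0.002451391177283285]) @ [[-0.34, -0.51, 0.79], [-0.59, 0.77, 0.24], [0.73, 0.39, 0.56]]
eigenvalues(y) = [-0.12, -0.01, -0.04]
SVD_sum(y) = [[0.06, 0.09, -0.14], [-0.16, -0.25, 0.38], [-0.01, -0.01, 0.02]] + [[0.01, -0.01, -0.0], [0.0, -0.00, -0.00], [0.02, -0.02, -0.01]] + [[-0.0, -0.00, -0.00], [-0.00, -0.0, -0.00], [0.0, 0.00, 0.0]]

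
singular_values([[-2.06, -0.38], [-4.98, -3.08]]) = [6.18, 0.72]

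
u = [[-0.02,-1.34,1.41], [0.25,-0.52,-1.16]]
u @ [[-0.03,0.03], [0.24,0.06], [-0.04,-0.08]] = [[-0.38, -0.19], [-0.09, 0.07]]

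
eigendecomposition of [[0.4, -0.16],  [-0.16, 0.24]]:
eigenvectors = [[0.85,  0.53], [-0.53,  0.85]]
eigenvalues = [0.5, 0.14]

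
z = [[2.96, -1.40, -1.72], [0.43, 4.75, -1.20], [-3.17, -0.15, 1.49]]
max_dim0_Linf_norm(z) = 4.75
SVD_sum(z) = [[0.26,0.54,-0.24], [1.82,3.85,-1.73], [-0.77,-1.63,0.73]] + [[2.83, -1.90, -1.25], [-1.35, 0.91, 0.6], [-2.26, 1.52, 1.00]] + [[-0.13, -0.04, -0.23],[-0.04, -0.01, -0.07],[-0.14, -0.04, -0.24]]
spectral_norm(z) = 5.04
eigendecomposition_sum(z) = [[(-0.14-0j), (-0.04+0j), -0.15+0.00j], [-0.04-0.00j, -0.01+0.00j, (-0.05+0j)], [(-0.23-0j), -0.07+0.00j, (-0.25+0j)]] + [[1.55+0.57j,(-0.68+1.75j),-0.79-0.65j], [(0.24-2.1j),(2.38+0.32j),-0.58+1.18j], [-1.47+0.07j,(-0.04-1.67j),(0.87+0.27j)]] + [[1.55-0.57j, (-0.68-1.75j), (-0.79+0.65j)], [0.24+2.10j, 2.38-0.32j, -0.58-1.18j], [(-1.47-0.07j), (-0.04+1.67j), 0.87-0.27j]]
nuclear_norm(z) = 10.39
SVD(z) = [[-0.13, 0.73, 0.67],[-0.91, -0.35, 0.21],[0.39, -0.59, 0.71]] @ diag([5.03513278046629, 4.9651461815077385, 0.3919965297460342]) @ [[-0.4, -0.84, 0.38], [0.78, -0.52, -0.34], [-0.49, -0.16, -0.86]]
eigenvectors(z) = [[(0.5+0j), -0.13+0.52j, -0.13-0.52j], [0.16+0.00j, (0.69+0j), (0.69-0j)], [0.85+0.00j, (-0.07-0.48j), (-0.07+0.48j)]]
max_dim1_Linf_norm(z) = 4.75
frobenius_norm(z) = 7.08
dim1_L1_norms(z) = [6.08, 6.38, 4.81]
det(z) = -9.80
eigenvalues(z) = [(-0.4+0j), (4.8+1.15j), (4.8-1.15j)]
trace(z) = 9.20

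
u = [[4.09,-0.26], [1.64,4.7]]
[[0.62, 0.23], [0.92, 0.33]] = u @ [[0.16, 0.06], [0.14, 0.05]]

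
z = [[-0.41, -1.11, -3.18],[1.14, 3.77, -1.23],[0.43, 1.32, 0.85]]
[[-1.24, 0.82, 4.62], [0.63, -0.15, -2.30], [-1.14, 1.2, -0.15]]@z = [[3.43,10.57,6.86],[-1.42,-4.3,-3.77],[1.77,5.59,2.02]]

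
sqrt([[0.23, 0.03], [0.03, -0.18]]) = [[(0.48+0j), (0.03-0.03j)],[(0.03-0.03j), 0.42j]]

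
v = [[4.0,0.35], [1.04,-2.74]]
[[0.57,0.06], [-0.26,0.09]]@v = [[2.34, 0.04], [-0.95, -0.34]]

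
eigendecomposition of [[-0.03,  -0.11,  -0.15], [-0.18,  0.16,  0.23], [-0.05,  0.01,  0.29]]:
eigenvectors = [[0.86,0.39,0.34], [0.49,-0.83,-0.92], [0.10,-0.41,0.22]]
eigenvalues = [-0.11, 0.36, 0.17]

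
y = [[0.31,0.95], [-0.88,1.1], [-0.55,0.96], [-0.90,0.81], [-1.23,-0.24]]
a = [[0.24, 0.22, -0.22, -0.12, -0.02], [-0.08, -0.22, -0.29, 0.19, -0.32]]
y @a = [[-0.00, -0.14, -0.34, 0.14, -0.31], [-0.3, -0.44, -0.13, 0.31, -0.33], [-0.21, -0.33, -0.16, 0.25, -0.30], [-0.28, -0.38, -0.04, 0.26, -0.24], [-0.28, -0.22, 0.34, 0.1, 0.1]]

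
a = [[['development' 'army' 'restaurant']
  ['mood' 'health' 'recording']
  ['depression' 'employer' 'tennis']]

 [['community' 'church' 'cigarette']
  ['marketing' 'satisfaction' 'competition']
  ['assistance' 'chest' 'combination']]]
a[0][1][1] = 'health'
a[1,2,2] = 'combination'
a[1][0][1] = 'church'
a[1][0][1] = 'church'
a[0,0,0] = 'development'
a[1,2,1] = 'chest'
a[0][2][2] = 'tennis'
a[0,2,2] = 'tennis'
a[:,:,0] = [['development', 'mood', 'depression'], ['community', 'marketing', 'assistance']]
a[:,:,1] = [['army', 'health', 'employer'], ['church', 'satisfaction', 'chest']]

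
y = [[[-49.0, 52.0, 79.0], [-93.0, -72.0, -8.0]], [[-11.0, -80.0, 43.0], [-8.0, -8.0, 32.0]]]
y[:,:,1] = [[52.0, -72.0], [-80.0, -8.0]]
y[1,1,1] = -8.0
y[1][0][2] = 43.0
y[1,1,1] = -8.0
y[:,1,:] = [[-93.0, -72.0, -8.0], [-8.0, -8.0, 32.0]]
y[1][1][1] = -8.0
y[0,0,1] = 52.0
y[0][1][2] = -8.0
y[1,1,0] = -8.0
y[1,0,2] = 43.0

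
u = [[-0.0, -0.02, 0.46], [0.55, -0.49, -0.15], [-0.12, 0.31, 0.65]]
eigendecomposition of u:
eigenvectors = [[(0.33+0.29j), 0.33-0.29j, 0.58+0.00j],  [(0.86+0j), 0.86-0.00j, 0.18+0.00j],  [-0.25-0.01j, -0.25+0.01j, (0.8+0j)]]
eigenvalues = [(-0.24+0.19j), (-0.24-0.19j), (0.63+0j)]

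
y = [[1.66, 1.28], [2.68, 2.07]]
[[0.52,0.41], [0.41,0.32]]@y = [[1.96, 1.51],  [1.54, 1.19]]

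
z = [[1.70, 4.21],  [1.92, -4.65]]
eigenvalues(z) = [2.79, -5.74]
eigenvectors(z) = [[0.97, -0.49], [0.25, 0.87]]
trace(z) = -2.95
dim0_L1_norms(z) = [3.62, 8.86]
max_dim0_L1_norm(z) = 8.86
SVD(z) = [[-0.65, 0.76], [0.76, 0.65]] @ diag([6.280289184657205, 2.5457744906172945]) @ [[0.05, -1.0], [1.0, 0.05]]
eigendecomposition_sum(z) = [[2.43, 1.38], [0.63, 0.36]] + [[-0.73,2.83], [1.29,-5.01]]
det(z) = -15.99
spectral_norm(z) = 6.28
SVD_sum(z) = [[-0.22, 4.11], [0.26, -4.74]] + [[1.92, 0.1], [1.66, 0.09]]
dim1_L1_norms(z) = [5.91, 6.57]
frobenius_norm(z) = 6.78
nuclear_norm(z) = 8.83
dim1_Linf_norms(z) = [4.21, 4.65]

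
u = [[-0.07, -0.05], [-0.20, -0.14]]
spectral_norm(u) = 0.26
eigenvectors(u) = [[0.58, 0.33], [-0.82, 0.94]]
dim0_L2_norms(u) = [0.21, 0.15]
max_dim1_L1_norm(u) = 0.34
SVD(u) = [[-0.33, -0.94], [-0.94, 0.33]] @ diag([0.25884242886311115, 0.0007726708518323064]) @ [[0.82, 0.57],[-0.57, 0.82]]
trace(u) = -0.21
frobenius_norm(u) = 0.26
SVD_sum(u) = [[-0.07, -0.05], [-0.20, -0.14]] + [[0.00, -0.00], [-0.0, 0.00]]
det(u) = -0.00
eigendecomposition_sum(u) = [[0.00, -0.0], [-0.0, 0.00]] + [[-0.07, -0.05], [-0.2, -0.14]]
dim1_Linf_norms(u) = [0.07, 0.2]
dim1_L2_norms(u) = [0.09, 0.24]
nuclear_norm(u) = 0.26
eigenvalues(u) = [0.0, -0.21]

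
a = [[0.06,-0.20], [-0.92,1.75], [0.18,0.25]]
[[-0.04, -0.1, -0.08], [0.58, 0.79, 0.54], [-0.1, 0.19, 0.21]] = a @ [[-0.59,0.26,0.42], [0.02,0.59,0.53]]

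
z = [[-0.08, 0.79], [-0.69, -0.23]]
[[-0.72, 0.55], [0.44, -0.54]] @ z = [[-0.32, -0.7], [0.34, 0.47]]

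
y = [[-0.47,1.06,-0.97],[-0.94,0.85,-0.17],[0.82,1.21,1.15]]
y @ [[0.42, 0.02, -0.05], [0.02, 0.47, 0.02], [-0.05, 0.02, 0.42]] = [[-0.13, 0.47, -0.36], [-0.37, 0.38, -0.01], [0.31, 0.61, 0.47]]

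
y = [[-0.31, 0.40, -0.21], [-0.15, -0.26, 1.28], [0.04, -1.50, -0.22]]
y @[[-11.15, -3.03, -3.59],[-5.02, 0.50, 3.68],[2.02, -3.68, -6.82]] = [[1.02, 1.91, 4.02], [5.56, -4.39, -9.15], [6.64, -0.06, -4.16]]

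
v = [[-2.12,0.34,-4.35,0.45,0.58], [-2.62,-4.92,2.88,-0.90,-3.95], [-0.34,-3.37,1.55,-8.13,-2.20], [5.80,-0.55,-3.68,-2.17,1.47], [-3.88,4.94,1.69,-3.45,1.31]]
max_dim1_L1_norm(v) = 15.59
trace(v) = -6.35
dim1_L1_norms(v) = [7.84, 15.27, 15.59, 13.67, 15.27]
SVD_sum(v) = [[0.53, 0.85, -0.80, 1.20, 0.74], [-1.74, -2.78, 2.63, -3.92, -2.44], [-2.29, -3.66, 3.46, -5.16, -3.21], [0.59, 0.95, -0.90, 1.34, 0.83], [-0.35, -0.56, 0.53, -0.78, -0.49]] + [[-0.21,0.13,0.1,0.07,0.0], [-0.40,0.24,0.20,0.13,0.01], [2.14,-1.29,-1.05,-0.71,-0.04], [5.03,-3.04,-2.46,-1.67,-0.10], [-3.83,2.31,1.87,1.27,0.08]] + [[0.02, 0.41, -0.12, -0.53, 0.24], [-0.11, -2.28, 0.66, 2.93, -1.33], [0.08, 1.73, -0.5, -2.23, 1.01], [0.07, 1.44, -0.42, -1.85, 0.84], [0.15, 3.08, -0.89, -3.95, 1.79]] + [[-2.46, -1.04, -3.53, -0.29, -0.41],  [-0.40, -0.17, -0.58, -0.05, -0.07],  [-0.26, -0.11, -0.38, -0.03, -0.04],  [0.08, 0.03, 0.12, 0.01, 0.01],  [0.14, 0.06, 0.20, 0.02, 0.02]] + [[-0.00, -0.0, 0.00, -0.00, 0.00], [0.03, 0.07, -0.02, 0.0, -0.13], [-0.02, -0.04, 0.02, -0.00, 0.08], [0.02, 0.06, -0.02, 0.00, -0.11], [0.02, 0.05, -0.02, 0.0, -0.09]]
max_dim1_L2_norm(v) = 9.21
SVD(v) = [[0.18, 0.03, 0.09, 0.98, -0.02], [-0.58, 0.06, -0.51, 0.16, 0.61], [-0.76, -0.32, 0.39, 0.1, -0.39], [0.20, -0.75, 0.32, -0.03, 0.54], [-0.12, 0.57, 0.69, -0.05, 0.42]] @ diag([10.775413383372062, 8.763183659344481, 7.828164349018497, 4.550186717093167, 0.24722931539167467]) @ [[0.28, 0.45, -0.42, 0.63, 0.39], [-0.76, 0.46, 0.37, 0.25, 0.02], [0.03, 0.57, -0.17, -0.73, 0.33], [-0.55, -0.23, -0.79, -0.07, -0.09], [0.18, 0.46, -0.17, 0.01, -0.85]]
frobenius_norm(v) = 16.58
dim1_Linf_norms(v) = [4.35, 4.92, 8.13, 5.8, 4.94]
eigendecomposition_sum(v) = [[0.83+0.00j,1.36+0.00j,-2.23+0.00j,2.13+0.00j,(1.14+0j)], [(0.35+0j),(0.57+0j),(-0.94+0j),0.90+0.00j,(0.48+0j)], [-1.40+0.00j,(-2.29+0j),(3.76-0j),-3.60-0.00j,-1.92-0.00j], [(0.96+0j),1.57+0.00j,-2.57+0.00j,(2.46+0j),1.31+0.00j], [-2.59+0.00j,-4.23+0.00j,6.94-0.00j,(-6.65-0j),-3.54-0.00j]] + [[(-1.63+1.92j), (0.3-1.54j), (-1.41-0.2j), -0.25-2.78j, 0.19-0.51j], [-2.17-0.74j, 1.40-0.27j, (-0.3-1.26j), (2.26-1.14j), (0.49-0.01j)], [(0.74+2.69j), (-1.23-1.23j), -1.06+1.16j, -2.69-1.49j, -0.35-0.49j], [(2.44+1.3j), -1.72+0.04j, (0.11+1.55j), -2.91+0.91j, -0.59-0.08j], [0.68+2.29j, -1.07-1.03j, -0.89+1.01j, -2.33-1.24j, (-0.31-0.41j)]] + [[(-1.63-1.92j), (0.3+1.54j), -1.41+0.20j, -0.25+2.78j, (0.19+0.51j)], [-2.17+0.74j, 1.40+0.27j, (-0.3+1.26j), (2.26+1.14j), (0.49+0.01j)], [0.74-2.69j, (-1.23+1.23j), -1.06-1.16j, (-2.69+1.49j), -0.35+0.49j], [2.44-1.30j, (-1.72-0.04j), 0.11-1.55j, (-2.91-0.91j), (-0.59+0.08j)], [0.68-2.29j, -1.07+1.03j, -0.89-1.01j, -2.33+1.24j, -0.31+0.41j]] + [[(0.16-0.06j),  (-0.81-0.13j),  (0.35+0.34j),  (-0.59-0.18j),  -0.46-0.29j], [(0.69-0.54j),  -4.15+0.55j,  (2.21+1.18j),  (-3.16-0.02j),  -2.71-0.75j], [(-0.21-0.08j),  (0.69+0.82j),  (-0.05-0.64j),  0.43+0.69j,  (0.21+0.69j)], [(-0.02+0.25j),  (0.66-0.99j),  (-0.67+0.25j),  0.60-0.67j,  0.67-0.43j], [(-1.32+0.08j),  5.66+2.89j,  (-1.74-3.38j),  (3.93+2.75j),  (2.73+3.27j)]] + [[0.16+0.06j, (-0.81+0.13j), (0.35-0.34j), -0.59+0.18j, (-0.46+0.29j)],[(0.69+0.54j), (-4.15-0.55j), (2.21-1.18j), -3.16+0.02j, -2.71+0.75j],[-0.21+0.08j, (0.69-0.82j), (-0.05+0.64j), 0.43-0.69j, 0.21-0.69j],[(-0.02-0.25j), 0.66+0.99j, -0.67-0.25j, (0.6+0.67j), 0.67+0.43j],[(-1.32-0.08j), 5.66-2.89j, (-1.74+3.38j), (3.93-2.75j), (2.73-3.27j)]]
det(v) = 831.54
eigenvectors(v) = [[(-0.26+0j),0.25+0.36j,(0.25-0.36j),(-0.1+0.03j),-0.10-0.03j], [(-0.11+0j),-0.23+0.33j,(-0.23-0.33j),-0.44+0.30j,(-0.44-0.3j)], [0.44+0.00j,(0.49+0j),(0.49-0j),0.13+0.05j,0.13-0.05j], [(-0.3+0j),(0.33-0.35j),0.33+0.35j,0.02-0.15j,(0.02+0.15j)], [0.80+0.00j,(0.42-0.01j),0.42+0.01j,(0.81+0j),(0.81-0j)]]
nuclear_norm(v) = 32.16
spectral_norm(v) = 10.78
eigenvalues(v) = [(4.08+0j), (-4.51+3.32j), (-4.51-3.32j), (-0.71+2.45j), (-0.71-2.45j)]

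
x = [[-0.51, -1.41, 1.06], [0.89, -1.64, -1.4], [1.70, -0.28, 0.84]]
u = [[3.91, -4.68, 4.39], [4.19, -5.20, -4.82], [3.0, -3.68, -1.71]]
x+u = [[3.40, -6.09, 5.45], [5.08, -6.84, -6.22], [4.7, -3.96, -0.87]]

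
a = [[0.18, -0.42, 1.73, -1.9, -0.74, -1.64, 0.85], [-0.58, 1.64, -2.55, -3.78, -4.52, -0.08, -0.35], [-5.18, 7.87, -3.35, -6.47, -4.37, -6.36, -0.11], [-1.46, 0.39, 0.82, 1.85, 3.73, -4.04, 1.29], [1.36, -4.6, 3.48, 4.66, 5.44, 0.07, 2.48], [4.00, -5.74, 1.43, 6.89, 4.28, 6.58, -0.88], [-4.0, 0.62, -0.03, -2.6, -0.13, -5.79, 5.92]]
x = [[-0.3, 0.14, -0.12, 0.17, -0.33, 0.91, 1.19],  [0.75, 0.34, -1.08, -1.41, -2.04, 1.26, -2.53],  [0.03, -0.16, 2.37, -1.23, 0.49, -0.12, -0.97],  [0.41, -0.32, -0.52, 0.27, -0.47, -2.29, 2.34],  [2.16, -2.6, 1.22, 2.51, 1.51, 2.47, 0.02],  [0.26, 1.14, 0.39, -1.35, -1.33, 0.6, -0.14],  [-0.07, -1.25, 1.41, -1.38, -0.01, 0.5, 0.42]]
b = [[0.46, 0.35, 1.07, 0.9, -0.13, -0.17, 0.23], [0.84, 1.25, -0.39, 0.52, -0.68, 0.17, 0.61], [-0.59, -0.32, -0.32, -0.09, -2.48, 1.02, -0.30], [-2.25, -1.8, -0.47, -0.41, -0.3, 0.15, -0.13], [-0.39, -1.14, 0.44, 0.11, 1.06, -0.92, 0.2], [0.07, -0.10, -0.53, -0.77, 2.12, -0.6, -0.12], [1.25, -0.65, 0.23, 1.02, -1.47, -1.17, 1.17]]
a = b @ x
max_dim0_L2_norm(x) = 3.8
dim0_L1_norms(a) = [16.76, 21.28, 13.39, 28.15, 23.21, 24.56, 11.88]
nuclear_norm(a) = 41.90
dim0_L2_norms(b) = [2.84, 2.6, 1.47, 1.7, 3.81, 1.92, 1.4]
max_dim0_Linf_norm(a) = 7.87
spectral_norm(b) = 4.08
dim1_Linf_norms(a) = [1.9, 4.52, 7.87, 4.04, 5.44, 6.89, 5.92]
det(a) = 0.03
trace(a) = 18.26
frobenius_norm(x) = 8.80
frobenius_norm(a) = 25.30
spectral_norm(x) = 5.61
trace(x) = 5.21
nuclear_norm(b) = 12.60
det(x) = 71.66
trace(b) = 2.61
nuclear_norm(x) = 19.44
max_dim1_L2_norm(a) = 14.19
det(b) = 0.00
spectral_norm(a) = 21.91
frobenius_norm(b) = 6.33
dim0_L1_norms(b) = [5.85, 5.61, 3.45, 3.82, 8.24, 4.2, 2.76]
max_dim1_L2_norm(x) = 5.25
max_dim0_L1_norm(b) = 8.24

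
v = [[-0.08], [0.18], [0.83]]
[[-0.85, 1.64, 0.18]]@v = [[0.51]]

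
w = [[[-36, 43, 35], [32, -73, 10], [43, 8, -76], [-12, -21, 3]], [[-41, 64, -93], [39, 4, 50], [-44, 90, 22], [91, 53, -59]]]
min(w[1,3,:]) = -59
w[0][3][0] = -12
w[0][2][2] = -76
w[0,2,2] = -76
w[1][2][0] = -44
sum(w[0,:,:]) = -44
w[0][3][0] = -12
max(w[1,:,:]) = 91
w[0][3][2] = 3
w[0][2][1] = 8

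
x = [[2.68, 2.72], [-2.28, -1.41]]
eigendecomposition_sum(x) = [[(1.34+0.25j), (1.36-0.61j)], [-1.14+0.51j, (-0.7+1.17j)]] + [[(1.34-0.25j), 1.36+0.61j],[(-1.14-0.51j), -0.70-1.17j]]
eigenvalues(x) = [(0.63+1.42j), (0.63-1.42j)]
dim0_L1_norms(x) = [4.96, 4.13]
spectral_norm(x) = 4.64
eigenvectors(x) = [[0.74+0.00j,  (0.74-0j)], [(-0.55+0.39j),  -0.55-0.39j]]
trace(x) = 1.27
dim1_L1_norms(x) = [5.4, 3.69]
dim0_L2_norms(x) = [3.52, 3.06]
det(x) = 2.42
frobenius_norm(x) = 4.67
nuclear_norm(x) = 5.16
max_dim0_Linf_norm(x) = 2.72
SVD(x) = [[-0.82, 0.57], [0.57, 0.82]] @ diag([4.636184315092475, 0.5225849179707759]) @ [[-0.76, -0.66], [-0.66, 0.76]]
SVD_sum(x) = [[2.88,2.49], [-2.00,-1.73]] + [[-0.2, 0.23], [-0.28, 0.32]]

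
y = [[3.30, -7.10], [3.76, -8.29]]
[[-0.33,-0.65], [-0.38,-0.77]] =y @ [[0.03, 0.06], [0.06, 0.12]]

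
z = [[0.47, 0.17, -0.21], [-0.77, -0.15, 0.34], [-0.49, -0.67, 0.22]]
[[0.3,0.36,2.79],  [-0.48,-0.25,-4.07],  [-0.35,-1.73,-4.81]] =z @ [[-0.24,  0.67,  5.34], [0.07,  2.75,  3.88], [-1.93,  2.01,  1.83]]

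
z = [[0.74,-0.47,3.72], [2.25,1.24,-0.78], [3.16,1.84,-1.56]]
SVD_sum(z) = [[-1.32,-0.90,1.26],[1.61,1.11,-1.54],[2.48,1.70,-2.37]] + [[2.06, 0.43, 2.46], [0.64, 0.13, 0.76], [0.68, 0.14, 0.81]] + [[0.00, -0.00, -0.0], [-0.00, 0.00, 0.00], [0.0, -0.00, -0.00]]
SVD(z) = [[0.41, 0.91, 0.07],[-0.5, 0.28, -0.82],[-0.77, 0.3, 0.57]] @ diag([5.000137167807475, 3.5522984286848356, 0.0020436911435094784]) @ [[-0.65,-0.44,0.62], [0.64,0.13,0.76], [0.42,-0.89,-0.2]]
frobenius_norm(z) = 6.13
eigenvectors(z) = [[-0.68, -0.6, 0.42], [-0.46, 0.42, -0.89], [-0.58, 0.68, -0.2]]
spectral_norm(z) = 5.00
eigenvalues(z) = [3.6, -3.18, 0.0]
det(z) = -0.04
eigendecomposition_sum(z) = [[2.01, 0.65, 1.35], [1.35, 0.44, 0.91], [1.71, 0.56, 1.15]] + [[-1.27, -1.12, 2.37],[0.9, 0.80, -1.68],[1.45, 1.28, -2.71]] + [[0.0,-0.0,0.0], [-0.0,0.0,-0.0], [-0.0,0.00,-0.0]]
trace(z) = 0.42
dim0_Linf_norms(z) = [3.16, 1.84, 3.72]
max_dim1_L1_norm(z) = 6.56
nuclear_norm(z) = 8.55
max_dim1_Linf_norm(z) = 3.72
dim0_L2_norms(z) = [3.95, 2.27, 4.11]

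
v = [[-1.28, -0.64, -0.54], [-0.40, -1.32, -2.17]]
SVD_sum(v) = [[-0.38,-0.62,-0.92], [-0.82,-1.33,-1.99]] + [[-0.90, -0.02, 0.38], [0.42, 0.01, -0.18]]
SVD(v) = [[-0.42, -0.91], [-0.91, 0.42]] @ diag([2.790230371390409, 1.0795899566828782]) @ [[0.32,0.53,0.79], [0.92,0.02,-0.39]]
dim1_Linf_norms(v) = [1.28, 2.17]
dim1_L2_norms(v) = [1.53, 2.57]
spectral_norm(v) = 2.79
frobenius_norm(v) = 2.99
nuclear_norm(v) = 3.87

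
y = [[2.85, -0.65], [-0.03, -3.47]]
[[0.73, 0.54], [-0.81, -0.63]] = y @ [[0.31, 0.23],  [0.23, 0.18]]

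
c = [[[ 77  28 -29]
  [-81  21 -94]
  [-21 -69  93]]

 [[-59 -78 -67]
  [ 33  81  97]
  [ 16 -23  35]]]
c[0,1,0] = -81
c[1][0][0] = -59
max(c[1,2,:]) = 35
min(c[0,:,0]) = -81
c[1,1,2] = 97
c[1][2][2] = 35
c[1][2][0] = 16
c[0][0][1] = 28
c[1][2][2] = 35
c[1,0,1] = -78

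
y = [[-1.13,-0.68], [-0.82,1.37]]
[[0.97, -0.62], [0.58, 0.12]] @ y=[[-0.59, -1.51], [-0.75, -0.23]]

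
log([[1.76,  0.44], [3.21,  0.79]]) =[[(-0.83+0.98j), (0.98-0.54j)], [7.12-3.93j, (-2.98+2.16j)]]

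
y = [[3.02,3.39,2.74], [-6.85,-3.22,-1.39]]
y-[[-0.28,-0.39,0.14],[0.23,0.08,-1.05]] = [[3.3, 3.78, 2.60], [-7.08, -3.30, -0.34]]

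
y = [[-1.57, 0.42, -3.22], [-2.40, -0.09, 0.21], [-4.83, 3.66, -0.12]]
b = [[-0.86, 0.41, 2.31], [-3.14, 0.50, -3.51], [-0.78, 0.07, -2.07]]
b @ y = [[-10.79, 8.06, 2.58], [20.68, -14.21, 10.64], [11.05, -7.91, 2.77]]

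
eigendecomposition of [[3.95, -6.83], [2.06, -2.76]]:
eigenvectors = [[(0.88+0j), 0.88-0.00j],[0.43-0.22j, 0.43+0.22j]]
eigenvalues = [(0.6+1.68j), (0.6-1.68j)]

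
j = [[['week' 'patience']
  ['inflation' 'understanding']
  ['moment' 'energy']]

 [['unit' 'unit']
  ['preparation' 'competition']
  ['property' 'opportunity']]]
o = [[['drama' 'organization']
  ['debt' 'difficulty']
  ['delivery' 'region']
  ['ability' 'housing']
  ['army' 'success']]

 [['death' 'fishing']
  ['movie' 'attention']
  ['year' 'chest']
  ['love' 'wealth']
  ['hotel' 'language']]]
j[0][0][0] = 'week'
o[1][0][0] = 'death'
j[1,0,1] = 'unit'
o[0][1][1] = 'difficulty'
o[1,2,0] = 'year'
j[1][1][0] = 'preparation'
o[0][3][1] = 'housing'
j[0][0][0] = 'week'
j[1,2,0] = 'property'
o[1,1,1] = 'attention'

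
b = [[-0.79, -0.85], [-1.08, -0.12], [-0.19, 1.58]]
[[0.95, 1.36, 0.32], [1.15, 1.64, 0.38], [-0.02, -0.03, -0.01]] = b@ [[-1.05, -1.5, -0.35], [-0.14, -0.2, -0.05]]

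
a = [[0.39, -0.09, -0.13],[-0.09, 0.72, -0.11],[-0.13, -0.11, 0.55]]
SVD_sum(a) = [[0.0, -0.06, 0.02], [-0.06, 0.65, -0.28], [0.02, -0.28, 0.12]] + [[0.20, -0.10, -0.27], [-0.10, 0.05, 0.13], [-0.27, 0.13, 0.36]] + [[0.18,0.07,0.11], [0.07,0.02,0.04], [0.11,0.04,0.07]]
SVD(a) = [[0.08, -0.58, -0.81], [-0.91, 0.29, -0.29], [0.40, 0.77, -0.5]] @ diag([0.7758622325379021, 0.6069749178760598, 0.2771628495860382]) @ [[0.08, -0.91, 0.40], [-0.58, 0.29, 0.77], [-0.81, -0.29, -0.5]]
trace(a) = 1.66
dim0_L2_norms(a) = [0.42, 0.73, 0.58]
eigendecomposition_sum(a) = [[0.18, 0.07, 0.11], [0.07, 0.02, 0.04], [0.11, 0.04, 0.07]] + [[0.2, -0.1, -0.27], [-0.10, 0.05, 0.13], [-0.27, 0.13, 0.36]] + [[0.00, -0.06, 0.02], [-0.06, 0.65, -0.28], [0.02, -0.28, 0.12]]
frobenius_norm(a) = 1.02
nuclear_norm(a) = 1.66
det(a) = 0.13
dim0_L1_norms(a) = [0.61, 0.92, 0.79]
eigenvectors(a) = [[-0.81, -0.58, 0.08], [-0.29, 0.29, -0.91], [-0.50, 0.77, 0.4]]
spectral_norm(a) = 0.78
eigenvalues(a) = [0.28, 0.61, 0.78]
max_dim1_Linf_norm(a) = 0.72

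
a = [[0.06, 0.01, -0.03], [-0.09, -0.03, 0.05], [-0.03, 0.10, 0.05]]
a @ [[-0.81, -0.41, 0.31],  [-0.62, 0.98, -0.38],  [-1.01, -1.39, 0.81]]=[[-0.02,  0.03,  -0.01], [0.04,  -0.06,  0.02], [-0.09,  0.04,  -0.01]]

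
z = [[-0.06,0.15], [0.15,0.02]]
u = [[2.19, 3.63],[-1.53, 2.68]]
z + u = [[2.13,3.78], [-1.38,2.7]]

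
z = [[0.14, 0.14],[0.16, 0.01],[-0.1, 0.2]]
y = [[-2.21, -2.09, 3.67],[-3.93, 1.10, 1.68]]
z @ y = [[-0.86,-0.14,0.75], [-0.39,-0.32,0.60], [-0.57,0.43,-0.03]]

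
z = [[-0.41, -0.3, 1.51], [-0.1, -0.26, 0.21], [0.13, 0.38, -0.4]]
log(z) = [[-1.30+1.22j, (9.51+2.42j), 2.50-3.83j],[0.01+0.28j, -2.77+0.56j, -1.79-0.89j],[-0.41-0.43j, 1.28-0.86j, -0.32+1.36j]]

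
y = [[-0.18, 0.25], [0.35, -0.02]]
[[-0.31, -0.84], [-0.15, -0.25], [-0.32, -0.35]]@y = [[-0.24, -0.06], [-0.06, -0.03], [-0.06, -0.07]]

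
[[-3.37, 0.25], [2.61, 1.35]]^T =[[-3.37, 2.61], [0.25, 1.35]]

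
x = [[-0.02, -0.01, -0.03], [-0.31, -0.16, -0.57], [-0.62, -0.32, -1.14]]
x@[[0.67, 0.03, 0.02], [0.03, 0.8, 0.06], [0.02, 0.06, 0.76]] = [[-0.01,-0.01,-0.02],  [-0.22,-0.17,-0.45],  [-0.45,-0.34,-0.9]]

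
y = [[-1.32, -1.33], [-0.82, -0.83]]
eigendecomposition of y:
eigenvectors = [[-0.85, 0.71], [-0.53, -0.7]]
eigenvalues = [-2.15, -0.0]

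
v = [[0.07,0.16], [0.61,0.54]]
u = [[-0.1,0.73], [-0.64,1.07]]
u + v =[[-0.03, 0.89],[-0.03, 1.61]]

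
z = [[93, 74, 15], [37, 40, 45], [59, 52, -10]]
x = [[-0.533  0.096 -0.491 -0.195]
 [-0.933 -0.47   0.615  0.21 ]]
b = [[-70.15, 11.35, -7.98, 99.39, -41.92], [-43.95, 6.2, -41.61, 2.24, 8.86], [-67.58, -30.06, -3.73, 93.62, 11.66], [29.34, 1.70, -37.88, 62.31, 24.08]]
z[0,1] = 74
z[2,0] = 59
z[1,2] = 45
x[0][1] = 0.096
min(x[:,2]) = -0.491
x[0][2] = -0.491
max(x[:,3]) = 0.21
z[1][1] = 40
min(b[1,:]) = -43.95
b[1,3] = 2.24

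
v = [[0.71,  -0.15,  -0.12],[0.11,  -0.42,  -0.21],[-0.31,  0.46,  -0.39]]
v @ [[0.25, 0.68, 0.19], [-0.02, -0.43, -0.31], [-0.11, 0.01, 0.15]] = [[0.19, 0.55, 0.16], [0.06, 0.25, 0.12], [-0.04, -0.41, -0.26]]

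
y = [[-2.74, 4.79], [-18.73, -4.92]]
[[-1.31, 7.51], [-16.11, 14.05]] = y@ [[0.81, -1.01], [0.19, 0.99]]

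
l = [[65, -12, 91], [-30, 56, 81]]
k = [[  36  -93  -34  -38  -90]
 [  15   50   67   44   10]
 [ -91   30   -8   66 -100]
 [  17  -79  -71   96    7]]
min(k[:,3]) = -38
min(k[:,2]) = -71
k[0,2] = -34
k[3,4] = 7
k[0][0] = 36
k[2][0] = -91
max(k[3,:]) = 96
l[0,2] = 91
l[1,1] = 56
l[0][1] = -12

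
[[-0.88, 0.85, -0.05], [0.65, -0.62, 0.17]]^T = [[-0.88,0.65], [0.85,-0.62], [-0.05,0.17]]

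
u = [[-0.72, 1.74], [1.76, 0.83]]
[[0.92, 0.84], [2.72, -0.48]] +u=[[0.2, 2.58], [4.48, 0.35]]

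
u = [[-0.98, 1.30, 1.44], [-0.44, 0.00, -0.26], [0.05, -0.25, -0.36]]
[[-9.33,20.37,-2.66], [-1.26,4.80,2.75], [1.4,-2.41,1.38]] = u @ [[5.84, -13.84, -2.89],[2.81, -0.27, 2.09],[-5.04, 4.97, -5.70]]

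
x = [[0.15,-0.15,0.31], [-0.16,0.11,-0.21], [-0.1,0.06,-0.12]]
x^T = [[0.15,-0.16,-0.1],[-0.15,0.11,0.06],[0.31,-0.21,-0.12]]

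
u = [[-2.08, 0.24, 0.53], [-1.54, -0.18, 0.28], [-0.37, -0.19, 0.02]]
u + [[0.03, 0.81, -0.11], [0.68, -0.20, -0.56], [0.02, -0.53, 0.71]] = [[-2.05, 1.05, 0.42], [-0.86, -0.38, -0.28], [-0.35, -0.72, 0.73]]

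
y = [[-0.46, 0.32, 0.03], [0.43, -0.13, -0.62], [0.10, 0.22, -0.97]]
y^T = [[-0.46, 0.43, 0.10],[0.32, -0.13, 0.22],[0.03, -0.62, -0.97]]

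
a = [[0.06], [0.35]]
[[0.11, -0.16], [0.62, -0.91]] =a @ [[1.77, -2.59]]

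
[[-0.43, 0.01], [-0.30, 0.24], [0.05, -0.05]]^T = [[-0.43, -0.30, 0.05], [0.01, 0.24, -0.05]]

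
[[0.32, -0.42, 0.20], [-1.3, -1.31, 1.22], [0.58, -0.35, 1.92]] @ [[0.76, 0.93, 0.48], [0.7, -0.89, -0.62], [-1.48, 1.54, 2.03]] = [[-0.35,0.98,0.82], [-3.71,1.84,2.66], [-2.65,3.81,4.39]]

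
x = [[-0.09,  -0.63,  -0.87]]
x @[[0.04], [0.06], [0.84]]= [[-0.77]]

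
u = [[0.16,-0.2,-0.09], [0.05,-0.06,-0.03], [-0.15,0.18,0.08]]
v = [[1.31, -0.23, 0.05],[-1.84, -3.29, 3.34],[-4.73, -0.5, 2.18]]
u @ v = [[1.0, 0.67, -0.86], [0.32, 0.2, -0.26], [-0.91, -0.60, 0.77]]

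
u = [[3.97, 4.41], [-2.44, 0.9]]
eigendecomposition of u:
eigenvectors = [[0.80+0.00j, 0.80-0.00j], [(-0.28+0.53j), (-0.28-0.53j)]]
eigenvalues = [(2.43+2.9j), (2.43-2.9j)]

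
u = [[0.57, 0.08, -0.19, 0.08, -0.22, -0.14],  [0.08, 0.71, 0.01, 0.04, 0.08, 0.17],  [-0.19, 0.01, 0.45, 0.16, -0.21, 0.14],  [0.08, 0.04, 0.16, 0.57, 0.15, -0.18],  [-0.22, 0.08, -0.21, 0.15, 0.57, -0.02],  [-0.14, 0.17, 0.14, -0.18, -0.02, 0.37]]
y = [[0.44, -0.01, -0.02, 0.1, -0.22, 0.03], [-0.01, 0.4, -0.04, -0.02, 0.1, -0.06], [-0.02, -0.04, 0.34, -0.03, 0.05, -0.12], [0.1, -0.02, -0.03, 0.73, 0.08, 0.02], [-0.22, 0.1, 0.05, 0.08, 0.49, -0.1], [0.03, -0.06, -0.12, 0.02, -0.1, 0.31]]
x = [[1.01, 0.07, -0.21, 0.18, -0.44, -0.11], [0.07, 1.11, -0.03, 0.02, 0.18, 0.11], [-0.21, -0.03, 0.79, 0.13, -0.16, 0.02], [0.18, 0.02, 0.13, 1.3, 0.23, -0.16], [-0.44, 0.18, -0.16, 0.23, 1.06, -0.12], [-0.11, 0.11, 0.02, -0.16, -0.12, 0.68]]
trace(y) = 2.71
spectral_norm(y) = 0.77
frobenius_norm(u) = 1.55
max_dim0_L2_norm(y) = 0.74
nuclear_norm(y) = 2.71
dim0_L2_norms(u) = [0.66, 0.74, 0.57, 0.64, 0.67, 0.49]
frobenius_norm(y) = 1.25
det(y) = 0.00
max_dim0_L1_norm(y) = 1.04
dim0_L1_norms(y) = [0.82, 0.63, 0.6, 0.98, 1.04, 0.64]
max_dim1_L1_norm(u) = 1.28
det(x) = 0.40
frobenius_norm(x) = 2.66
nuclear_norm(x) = 5.95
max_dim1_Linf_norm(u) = 0.71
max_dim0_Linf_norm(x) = 1.3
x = u + y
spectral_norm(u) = 0.83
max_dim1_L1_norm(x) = 2.19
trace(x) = 5.95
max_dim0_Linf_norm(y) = 0.73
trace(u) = 3.24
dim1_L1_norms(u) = [1.28, 1.09, 1.16, 1.18, 1.25, 1.02]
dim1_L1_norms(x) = [2.02, 1.52, 1.34, 2.02, 2.19, 1.2]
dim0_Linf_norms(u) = [0.57, 0.71, 0.45, 0.57, 0.57, 0.37]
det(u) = -0.00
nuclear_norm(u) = 3.25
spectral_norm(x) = 1.53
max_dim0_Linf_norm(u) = 0.71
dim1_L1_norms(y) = [0.82, 0.63, 0.6, 0.98, 1.04, 0.64]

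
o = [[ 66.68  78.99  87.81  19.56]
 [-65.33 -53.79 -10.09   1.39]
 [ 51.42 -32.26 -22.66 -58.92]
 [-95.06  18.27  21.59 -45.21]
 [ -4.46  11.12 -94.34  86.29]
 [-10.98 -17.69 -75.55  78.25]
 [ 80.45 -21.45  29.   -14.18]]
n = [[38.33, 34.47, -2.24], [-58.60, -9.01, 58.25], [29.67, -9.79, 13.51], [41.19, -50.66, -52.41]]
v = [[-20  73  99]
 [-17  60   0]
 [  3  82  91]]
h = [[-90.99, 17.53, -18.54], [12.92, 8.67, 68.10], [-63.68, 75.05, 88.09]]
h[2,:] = [-63.68, 75.05, 88.09]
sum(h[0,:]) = -92.0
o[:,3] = [19.56, 1.39, -58.92, -45.21, 86.29, 78.25, -14.18]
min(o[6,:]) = -21.45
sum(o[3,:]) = -100.41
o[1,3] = 1.39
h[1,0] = 12.92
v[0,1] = 73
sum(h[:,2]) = 137.65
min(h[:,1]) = 8.67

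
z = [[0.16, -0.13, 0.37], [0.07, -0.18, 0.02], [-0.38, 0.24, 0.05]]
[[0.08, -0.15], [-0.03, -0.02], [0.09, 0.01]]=z@[[-0.06,-0.02], [0.20,0.08], [0.32,-0.37]]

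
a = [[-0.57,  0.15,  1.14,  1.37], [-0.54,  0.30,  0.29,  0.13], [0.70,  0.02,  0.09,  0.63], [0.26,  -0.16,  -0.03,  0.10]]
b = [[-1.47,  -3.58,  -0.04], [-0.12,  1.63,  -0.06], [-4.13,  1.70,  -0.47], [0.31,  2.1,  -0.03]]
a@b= [[-3.46, 7.1, -0.56], [-0.4, 3.19, -0.14], [-1.21, -1.00, -0.09], [-0.21, -1.03, 0.01]]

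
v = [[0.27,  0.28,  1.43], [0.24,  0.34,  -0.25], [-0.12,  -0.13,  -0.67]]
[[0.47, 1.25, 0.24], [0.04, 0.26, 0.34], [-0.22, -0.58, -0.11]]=v@[[0.18,1.2,-0.27], [0.18,0.34,1.17], [0.26,0.58,-0.01]]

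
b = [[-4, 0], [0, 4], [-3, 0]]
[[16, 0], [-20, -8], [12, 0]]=b @ [[-4, 0], [-5, -2]]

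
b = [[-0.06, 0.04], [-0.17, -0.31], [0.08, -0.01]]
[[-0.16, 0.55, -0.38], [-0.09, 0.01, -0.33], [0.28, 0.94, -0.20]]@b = [[-0.11, -0.17],[-0.02, -0.0],[-0.19, -0.28]]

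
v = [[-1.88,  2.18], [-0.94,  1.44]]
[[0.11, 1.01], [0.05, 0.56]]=v@[[-0.08,  -0.35], [-0.02,  0.16]]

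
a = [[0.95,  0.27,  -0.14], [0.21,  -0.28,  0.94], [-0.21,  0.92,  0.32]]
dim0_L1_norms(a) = [1.37, 1.47, 1.4]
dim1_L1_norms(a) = [1.36, 1.43, 1.45]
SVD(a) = [[-0.47, -0.49, -0.73], [0.87, -0.41, -0.29], [-0.15, -0.77, 0.62]] @ diag([1.0052165860008841, 0.9975230329829161, 0.9942270434348945]) @ [[-0.23, -0.51, 0.83],[-0.39, -0.73, -0.56],[-0.89, 0.46, 0.03]]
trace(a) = 0.99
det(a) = -1.00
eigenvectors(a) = [[-0.15+0.00j, (0.7+0j), 0.70-0.00j],  [(0.8+0j), 0.09+0.42j, 0.09-0.42j],  [-0.58+0.00j, (-0.05+0.57j), -0.05-0.57j]]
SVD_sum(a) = [[0.11, 0.24, -0.39],[-0.2, -0.44, 0.72],[0.04, 0.08, -0.13]] + [[0.19, 0.36, 0.28], [0.16, 0.30, 0.23], [0.3, 0.56, 0.43]] + [[0.65,-0.33,-0.02],[0.25,-0.13,-0.01],[-0.55,0.28,0.02]]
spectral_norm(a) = 1.01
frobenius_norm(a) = 1.73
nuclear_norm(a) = 3.00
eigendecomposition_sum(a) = [[(-0.02+0j), 0.12-0.00j, -0.09+0.00j],[(0.12-0j), -0.64+0.00j, 0.47-0.00j],[(-0.09+0j), (0.46-0j), -0.34+0.00j]] + [[(0.49+0.03j), 0.07-0.28j, -0.03-0.40j], [(0.05+0.3j), (0.18+0.01j), (0.24-0.07j)], [(-0.06+0.4j), 0.23+0.08j, (0.33+0.01j)]] + [[(0.49-0.03j), (0.07+0.28j), -0.03+0.40j],[(0.05-0.3j), 0.18-0.01j, (0.24+0.07j)],[(-0.06-0.4j), 0.23-0.08j, (0.33-0.01j)]]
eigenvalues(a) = [(-1+0j), (1+0.05j), (1-0.05j)]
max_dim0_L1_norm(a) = 1.47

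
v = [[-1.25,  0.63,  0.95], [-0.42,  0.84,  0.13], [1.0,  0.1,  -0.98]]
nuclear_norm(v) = 3.13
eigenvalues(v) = [-2.04, -0.02, 0.67]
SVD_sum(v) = [[-1.25, 0.50, 1.01], [-0.48, 0.19, 0.38], [0.97, -0.39, -0.78]] + [[0.01, 0.13, -0.05], [0.05, 0.65, -0.26], [0.04, 0.49, -0.2]] + [[-0.01,-0.00,-0.01], [0.01,0.00,0.01], [-0.01,-0.00,-0.01]]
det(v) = 0.03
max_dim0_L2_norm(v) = 1.65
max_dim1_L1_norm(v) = 2.83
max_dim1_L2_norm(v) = 1.69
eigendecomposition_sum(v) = [[-1.13,0.21,0.99], [-0.21,0.04,0.19], [1.09,-0.20,-0.95]] + [[-0.01, 0.01, -0.01], [-0.0, 0.0, -0.0], [-0.01, 0.01, -0.01]] + [[-0.1, 0.41, -0.03], [-0.2, 0.8, -0.05], [-0.07, 0.29, -0.02]]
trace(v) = -1.39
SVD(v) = [[-0.76,-0.16,0.63],[-0.29,-0.79,-0.54],[0.59,-0.59,0.55]] @ diag([2.223342826915376, 0.8875339064123977, 0.015173627525943478]) @ [[0.74, -0.3, -0.6], [-0.07, -0.93, 0.37], [-0.66, -0.23, -0.71]]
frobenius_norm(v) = 2.39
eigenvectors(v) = [[0.72, 0.66, 0.43], [0.14, 0.22, 0.85], [-0.69, 0.72, 0.31]]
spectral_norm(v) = 2.22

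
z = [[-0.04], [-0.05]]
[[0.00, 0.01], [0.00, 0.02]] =z @ [[-0.02, -0.33]]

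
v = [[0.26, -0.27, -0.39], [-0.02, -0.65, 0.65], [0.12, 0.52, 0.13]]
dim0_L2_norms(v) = [0.29, 0.88, 0.77]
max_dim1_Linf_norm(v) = 0.65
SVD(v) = [[0.03, -0.79, -0.61], [-0.93, 0.20, -0.30], [0.36, 0.58, -0.73]] @ diag([0.9733696869655092, 0.6566267902461331, 0.24716939702909654]) @ [[0.07, 0.81, -0.59], [-0.21, 0.59, 0.78], [-0.97, -0.07, -0.21]]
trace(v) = -0.26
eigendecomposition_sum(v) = [[0.13+0.18j, -0.11+0.17j, (-0.21+0.38j)], [0.02-0.05j, (0.05-0j), 0.11-0.01j], [0.05-0.07j, 0.08+0.02j, 0.17+0.03j]] + [[(0.13-0.18j),-0.11-0.17j,(-0.21-0.38j)], [0.02+0.05j,0.05+0.00j,0.11+0.01j], [0.05+0.07j,0.08-0.02j,0.17-0.03j]] + [[-0.00-0.00j,(-0.05-0j),0.03-0.00j], [(-0.05-0j),-0.75-0.00j,0.43-0.00j], [(0.03+0j),0.36+0.00j,-0.21+0.00j]]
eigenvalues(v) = [(0.35+0.2j), (0.35-0.2j), (-0.96+0j)]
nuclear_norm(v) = 1.88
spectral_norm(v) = 0.97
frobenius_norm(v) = 1.20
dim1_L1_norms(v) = [0.92, 1.32, 0.77]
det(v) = -0.16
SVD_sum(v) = [[0.00,0.02,-0.02], [-0.07,-0.73,0.53], [0.03,0.28,-0.21]] + [[0.11,  -0.30,  -0.41],  [-0.03,  0.08,  0.10],  [-0.08,  0.22,  0.30]] + [[0.15, 0.01, 0.03],[0.07, 0.01, 0.02],[0.18, 0.01, 0.04]]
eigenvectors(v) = [[(0.91+0j),0.91-0.00j,0.06+0.00j],[(-0.13-0.19j),-0.13+0.19j,0.90+0.00j],[-0.12-0.33j,-0.12+0.33j,(-0.43+0j)]]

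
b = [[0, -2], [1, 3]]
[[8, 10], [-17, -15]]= b @ [[-5, 0], [-4, -5]]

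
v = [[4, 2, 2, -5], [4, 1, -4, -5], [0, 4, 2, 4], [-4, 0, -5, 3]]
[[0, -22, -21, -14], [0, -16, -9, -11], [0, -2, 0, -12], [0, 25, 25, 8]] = v @ [[0, -5, -3, -2], [0, 0, 0, -3], [0, -1, -2, 0], [0, 0, 1, 0]]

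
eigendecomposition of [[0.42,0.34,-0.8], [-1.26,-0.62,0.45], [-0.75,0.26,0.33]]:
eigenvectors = [[-0.51+0.00j, -0.10-0.45j, (-0.1+0.45j)],[(0.54+0j), (0.76+0j), 0.76-0.00j],[(0.67+0j), -0.07-0.45j, (-0.07+0.45j)]]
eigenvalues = [(1.11+0j), (-0.49+0.48j), (-0.49-0.48j)]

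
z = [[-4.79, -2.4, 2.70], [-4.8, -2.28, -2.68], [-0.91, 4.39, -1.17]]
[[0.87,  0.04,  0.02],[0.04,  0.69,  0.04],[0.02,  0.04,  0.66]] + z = [[-3.92, -2.36, 2.72], [-4.76, -1.59, -2.64], [-0.89, 4.43, -0.51]]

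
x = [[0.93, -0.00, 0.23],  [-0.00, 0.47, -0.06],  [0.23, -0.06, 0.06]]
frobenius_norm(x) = 1.10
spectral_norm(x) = 0.99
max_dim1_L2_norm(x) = 0.96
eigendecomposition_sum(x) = [[0.93,-0.03,0.23], [-0.03,0.0,-0.01], [0.23,-0.01,0.06]] + [[-0.0, 0.0, 0.00], [0.0, -0.0, -0.00], [0.0, -0.00, -0.00]] + [[0.00, 0.03, -0.00], [0.03, 0.47, -0.05], [-0.00, -0.05, 0.01]]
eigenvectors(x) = [[0.97, -0.24, 0.06], [-0.03, 0.12, 0.99], [0.24, 0.96, -0.11]]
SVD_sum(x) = [[0.93, -0.03, 0.23],[-0.03, 0.0, -0.01],[0.23, -0.01, 0.06]] + [[0.0, 0.03, -0.00], [0.03, 0.47, -0.05], [-0.0, -0.05, 0.01]] + [[-0.0, 0.00, 0.0], [0.0, -0.00, -0.0], [0.00, -0.00, -0.0]]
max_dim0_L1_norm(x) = 1.16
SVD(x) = [[-0.97, -0.06, -0.24], [0.03, -0.99, 0.12], [-0.24, 0.11, 0.96]] @ diag([0.9874680726326864, 0.47674838959078447, 0.004216462223470418]) @ [[-0.97, 0.03, -0.24], [-0.06, -0.99, 0.11], [0.24, -0.12, -0.96]]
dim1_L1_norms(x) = [1.16, 0.53, 0.35]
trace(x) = 1.46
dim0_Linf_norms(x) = [0.93, 0.47, 0.23]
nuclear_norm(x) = 1.47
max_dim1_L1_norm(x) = 1.16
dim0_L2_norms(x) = [0.96, 0.47, 0.25]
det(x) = -0.00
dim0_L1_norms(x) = [1.16, 0.53, 0.35]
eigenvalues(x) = [0.99, -0.0, 0.48]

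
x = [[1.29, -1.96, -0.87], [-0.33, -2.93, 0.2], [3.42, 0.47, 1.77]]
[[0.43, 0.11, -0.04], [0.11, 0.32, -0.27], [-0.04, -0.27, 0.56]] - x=[[-0.86,2.07,0.83], [0.44,3.25,-0.47], [-3.46,-0.74,-1.21]]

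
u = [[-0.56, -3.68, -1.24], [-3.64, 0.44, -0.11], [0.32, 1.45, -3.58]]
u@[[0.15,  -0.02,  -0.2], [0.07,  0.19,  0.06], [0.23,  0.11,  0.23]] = [[-0.63, -0.82, -0.39], [-0.54, 0.14, 0.73], [-0.67, -0.12, -0.8]]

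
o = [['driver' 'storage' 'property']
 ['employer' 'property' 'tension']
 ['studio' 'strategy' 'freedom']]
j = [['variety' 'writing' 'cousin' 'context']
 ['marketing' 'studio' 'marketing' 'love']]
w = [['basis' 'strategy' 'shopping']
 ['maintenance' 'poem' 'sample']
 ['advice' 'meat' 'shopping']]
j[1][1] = 'studio'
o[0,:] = ['driver', 'storage', 'property']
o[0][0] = 'driver'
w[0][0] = 'basis'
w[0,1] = 'strategy'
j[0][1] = 'writing'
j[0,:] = ['variety', 'writing', 'cousin', 'context']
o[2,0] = 'studio'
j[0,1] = 'writing'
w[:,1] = ['strategy', 'poem', 'meat']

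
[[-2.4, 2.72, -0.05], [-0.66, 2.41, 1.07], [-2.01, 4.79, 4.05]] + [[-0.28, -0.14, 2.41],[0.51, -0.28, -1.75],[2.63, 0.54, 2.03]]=[[-2.68,2.58,2.36], [-0.15,2.13,-0.68], [0.62,5.33,6.08]]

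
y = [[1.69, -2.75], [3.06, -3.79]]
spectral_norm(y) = 5.83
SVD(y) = [[-0.55,-0.83], [-0.83,0.55]] @ diag([5.833316523211067, 0.344555278631376]) @ [[-0.6, 0.80],[0.8, 0.60]]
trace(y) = -2.10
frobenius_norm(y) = 5.84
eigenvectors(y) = [[(0.65+0.23j), (0.65-0.23j)], [(0.73+0j), (0.73-0j)]]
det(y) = 2.01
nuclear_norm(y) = 6.18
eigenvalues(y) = [(-1.05+0.95j), (-1.05-0.95j)]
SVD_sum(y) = [[1.92, -2.58], [2.91, -3.9]] + [[-0.23, -0.17],[0.15, 0.11]]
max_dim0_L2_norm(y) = 4.68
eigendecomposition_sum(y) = [[0.85+1.99j, -1.38-1.52j],  [(1.53+1.69j), (-1.9-1.03j)]] + [[(0.84-1.99j), -1.37+1.52j], [(1.53-1.69j), -1.89+1.03j]]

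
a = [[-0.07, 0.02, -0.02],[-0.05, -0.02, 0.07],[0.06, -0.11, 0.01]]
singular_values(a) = [0.14, 0.09, 0.05]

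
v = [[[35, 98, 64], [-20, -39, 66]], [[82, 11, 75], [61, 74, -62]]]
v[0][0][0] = 35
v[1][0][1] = 11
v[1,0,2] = 75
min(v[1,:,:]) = -62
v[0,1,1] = -39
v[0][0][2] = 64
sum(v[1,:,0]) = 143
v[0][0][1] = 98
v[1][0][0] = 82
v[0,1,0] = -20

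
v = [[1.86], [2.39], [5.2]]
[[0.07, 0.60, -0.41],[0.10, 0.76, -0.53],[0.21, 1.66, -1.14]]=v@ [[0.04, 0.32, -0.22]]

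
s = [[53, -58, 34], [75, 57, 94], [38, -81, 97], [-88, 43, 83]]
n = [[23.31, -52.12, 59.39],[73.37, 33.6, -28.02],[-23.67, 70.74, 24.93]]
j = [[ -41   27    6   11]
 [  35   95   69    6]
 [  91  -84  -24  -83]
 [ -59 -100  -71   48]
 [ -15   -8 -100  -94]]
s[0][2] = 34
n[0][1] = -52.12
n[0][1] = -52.12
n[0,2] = 59.39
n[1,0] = 73.37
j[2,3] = -83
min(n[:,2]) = -28.02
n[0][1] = -52.12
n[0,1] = -52.12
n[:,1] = [-52.12, 33.6, 70.74]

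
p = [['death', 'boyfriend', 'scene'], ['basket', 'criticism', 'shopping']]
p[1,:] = ['basket', 'criticism', 'shopping']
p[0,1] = 'boyfriend'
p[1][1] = 'criticism'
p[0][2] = 'scene'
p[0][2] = 'scene'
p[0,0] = 'death'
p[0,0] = 'death'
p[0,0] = 'death'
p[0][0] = 'death'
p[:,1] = ['boyfriend', 'criticism']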